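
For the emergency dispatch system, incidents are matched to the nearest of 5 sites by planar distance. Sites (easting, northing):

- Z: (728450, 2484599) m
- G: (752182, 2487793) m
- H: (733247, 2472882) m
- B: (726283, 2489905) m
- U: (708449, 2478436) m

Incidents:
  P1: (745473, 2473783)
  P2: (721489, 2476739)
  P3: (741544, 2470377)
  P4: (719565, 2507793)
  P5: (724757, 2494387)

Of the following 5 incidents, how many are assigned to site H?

2

P1 → H
P2 → Z
P3 → H
P4 → B
P5 → B
2 of the 5 go to H.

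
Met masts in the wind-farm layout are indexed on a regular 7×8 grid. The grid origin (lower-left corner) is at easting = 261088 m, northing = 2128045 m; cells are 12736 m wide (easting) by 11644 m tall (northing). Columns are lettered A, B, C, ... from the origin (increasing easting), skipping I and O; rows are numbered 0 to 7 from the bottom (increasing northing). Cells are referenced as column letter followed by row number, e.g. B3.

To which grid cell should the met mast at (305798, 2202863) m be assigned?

D6

Column index: ⌊(305798 − 261088) / 12736⌋ = ⌊3.511⌋ = 3 → column D
Row offset from origin: ⌊(2202863 − 2128045) / 11644⌋ = ⌊6.425⌋ = 6 → row 6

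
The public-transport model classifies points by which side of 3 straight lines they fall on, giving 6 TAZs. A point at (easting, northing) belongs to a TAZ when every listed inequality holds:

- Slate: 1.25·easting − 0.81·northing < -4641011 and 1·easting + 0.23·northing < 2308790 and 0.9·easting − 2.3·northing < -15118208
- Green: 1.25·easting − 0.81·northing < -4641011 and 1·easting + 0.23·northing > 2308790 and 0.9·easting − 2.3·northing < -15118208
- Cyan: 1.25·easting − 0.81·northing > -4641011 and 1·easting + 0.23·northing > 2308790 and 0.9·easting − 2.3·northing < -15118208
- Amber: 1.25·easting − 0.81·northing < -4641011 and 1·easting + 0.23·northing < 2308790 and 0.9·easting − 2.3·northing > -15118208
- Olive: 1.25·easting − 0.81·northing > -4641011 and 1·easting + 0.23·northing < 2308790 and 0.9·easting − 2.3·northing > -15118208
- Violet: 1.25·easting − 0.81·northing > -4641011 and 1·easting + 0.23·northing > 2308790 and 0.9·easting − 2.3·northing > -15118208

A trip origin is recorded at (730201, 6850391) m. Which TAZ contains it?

Olive

1.25·730201 − 0.81·6850391 = -4636065.460, which is > -4641011
1·730201 + 0.23·6850391 = 2305790.930, which is < 2308790
0.9·730201 − 2.3·6850391 = -15098718.400, which is > -15118208
This sign pattern matches Olive.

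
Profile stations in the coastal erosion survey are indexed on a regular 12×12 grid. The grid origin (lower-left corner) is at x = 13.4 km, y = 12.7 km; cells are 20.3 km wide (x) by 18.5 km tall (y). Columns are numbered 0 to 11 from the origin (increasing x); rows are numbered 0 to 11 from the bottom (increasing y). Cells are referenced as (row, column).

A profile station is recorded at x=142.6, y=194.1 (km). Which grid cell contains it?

(9, 6)

Column index: ⌊(142.6 − 13.4) / 20.3⌋ = ⌊6.365⌋ = 6
Row offset from origin: ⌊(194.1 − 12.7) / 18.5⌋ = ⌊9.805⌋ = 9 → row 9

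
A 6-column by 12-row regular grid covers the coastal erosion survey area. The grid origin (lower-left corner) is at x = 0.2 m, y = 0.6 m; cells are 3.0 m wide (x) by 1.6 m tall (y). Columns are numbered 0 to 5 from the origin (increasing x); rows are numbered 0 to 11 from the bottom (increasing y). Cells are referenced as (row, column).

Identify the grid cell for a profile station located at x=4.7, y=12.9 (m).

Column index: ⌊(4.7 − 0.2) / 3.0⌋ = ⌊1.500⌋ = 1
Row offset from origin: ⌊(12.9 − 0.6) / 1.6⌋ = ⌊7.688⌋ = 7 → row 7

(7, 1)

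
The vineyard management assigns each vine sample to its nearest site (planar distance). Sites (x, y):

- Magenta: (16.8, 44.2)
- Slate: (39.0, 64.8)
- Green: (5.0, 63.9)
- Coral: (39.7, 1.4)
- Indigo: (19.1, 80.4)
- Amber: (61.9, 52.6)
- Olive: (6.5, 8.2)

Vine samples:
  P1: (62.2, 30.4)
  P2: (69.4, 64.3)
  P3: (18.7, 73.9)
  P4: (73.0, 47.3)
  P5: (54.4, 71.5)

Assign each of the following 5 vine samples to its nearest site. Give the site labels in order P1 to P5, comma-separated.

P1 → Amber (d²=492.93)
P2 → Amber (d²=193.14)
P3 → Indigo (d²=42.41)
P4 → Amber (d²=151.30)
P5 → Slate (d²=282.05)

Amber, Amber, Indigo, Amber, Slate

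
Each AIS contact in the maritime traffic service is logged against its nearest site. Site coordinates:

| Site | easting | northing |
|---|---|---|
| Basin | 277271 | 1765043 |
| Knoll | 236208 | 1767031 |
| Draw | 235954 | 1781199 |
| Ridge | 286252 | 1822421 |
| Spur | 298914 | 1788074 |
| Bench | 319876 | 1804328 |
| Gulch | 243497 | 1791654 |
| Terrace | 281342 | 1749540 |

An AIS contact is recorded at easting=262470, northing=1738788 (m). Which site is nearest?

Terrace

Squared distances to each site:
Basin: 908394626.000; Knoll: 1487359693.000; Draw: 2501791177.000; Ridge: 7560062213.000; Spur: 3757274932.000; Bench: 7590940436.000; Gulch: 3154788685.000; Terrace: 471757888.000.
Minimum at Terrace.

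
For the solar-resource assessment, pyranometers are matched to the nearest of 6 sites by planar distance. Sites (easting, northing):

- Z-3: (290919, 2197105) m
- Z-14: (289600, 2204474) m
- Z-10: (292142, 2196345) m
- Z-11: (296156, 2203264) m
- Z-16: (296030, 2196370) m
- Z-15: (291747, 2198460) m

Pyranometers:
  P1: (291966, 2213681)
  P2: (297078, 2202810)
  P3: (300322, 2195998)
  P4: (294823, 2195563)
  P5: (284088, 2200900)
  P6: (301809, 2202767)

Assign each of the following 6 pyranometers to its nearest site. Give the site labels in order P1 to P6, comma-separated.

P1 → Z-14 (d²=90366805.00)
P2 → Z-11 (d²=1056200.00)
P3 → Z-16 (d²=18559648.00)
P4 → Z-16 (d²=2108098.00)
P5 → Z-14 (d²=43155620.00)
P6 → Z-11 (d²=32203418.00)

Z-14, Z-11, Z-16, Z-16, Z-14, Z-11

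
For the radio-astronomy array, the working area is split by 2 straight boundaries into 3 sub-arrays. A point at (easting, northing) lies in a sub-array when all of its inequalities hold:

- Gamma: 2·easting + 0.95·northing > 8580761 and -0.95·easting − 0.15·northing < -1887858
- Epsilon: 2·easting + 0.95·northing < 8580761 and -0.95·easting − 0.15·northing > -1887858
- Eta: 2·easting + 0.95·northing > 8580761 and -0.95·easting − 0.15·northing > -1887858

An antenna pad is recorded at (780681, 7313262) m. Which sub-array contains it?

2·780681 + 0.95·7313262 = 8508960.900, which is < 8580761
-0.95·780681 − 0.15·7313262 = -1838636.250, which is > -1887858
This sign pattern matches Epsilon.

Epsilon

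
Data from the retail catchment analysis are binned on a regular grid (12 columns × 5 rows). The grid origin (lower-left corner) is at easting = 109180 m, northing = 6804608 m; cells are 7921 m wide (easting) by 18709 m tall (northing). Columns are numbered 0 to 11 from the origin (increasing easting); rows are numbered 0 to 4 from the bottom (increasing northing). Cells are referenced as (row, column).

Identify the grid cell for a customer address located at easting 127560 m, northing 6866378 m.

Column index: ⌊(127560 − 109180) / 7921⌋ = ⌊2.320⌋ = 2
Row offset from origin: ⌊(6866378 − 6804608) / 18709⌋ = ⌊3.302⌋ = 3 → row 3

(3, 2)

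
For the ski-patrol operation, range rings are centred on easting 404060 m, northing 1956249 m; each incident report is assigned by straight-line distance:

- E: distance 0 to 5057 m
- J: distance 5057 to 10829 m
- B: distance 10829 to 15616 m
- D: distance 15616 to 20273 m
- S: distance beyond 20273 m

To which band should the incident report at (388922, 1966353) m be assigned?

Distance = √((388922−404060)² + (1966353−1956249)²) = √(229159044.000 + 102090816.000) = 18200.271 m.
15616 ≤ 18200.271 < 20273 → D.

D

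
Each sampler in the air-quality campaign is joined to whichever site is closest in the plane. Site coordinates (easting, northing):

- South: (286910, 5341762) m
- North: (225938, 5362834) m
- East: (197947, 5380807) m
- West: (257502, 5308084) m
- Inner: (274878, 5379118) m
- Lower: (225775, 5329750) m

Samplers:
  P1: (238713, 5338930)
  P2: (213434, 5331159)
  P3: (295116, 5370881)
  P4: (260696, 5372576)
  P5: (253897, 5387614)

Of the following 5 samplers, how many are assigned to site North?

0

P1 → Lower
P2 → Lower
P3 → Inner
P4 → Inner
P5 → Inner
0 of the 5 go to North.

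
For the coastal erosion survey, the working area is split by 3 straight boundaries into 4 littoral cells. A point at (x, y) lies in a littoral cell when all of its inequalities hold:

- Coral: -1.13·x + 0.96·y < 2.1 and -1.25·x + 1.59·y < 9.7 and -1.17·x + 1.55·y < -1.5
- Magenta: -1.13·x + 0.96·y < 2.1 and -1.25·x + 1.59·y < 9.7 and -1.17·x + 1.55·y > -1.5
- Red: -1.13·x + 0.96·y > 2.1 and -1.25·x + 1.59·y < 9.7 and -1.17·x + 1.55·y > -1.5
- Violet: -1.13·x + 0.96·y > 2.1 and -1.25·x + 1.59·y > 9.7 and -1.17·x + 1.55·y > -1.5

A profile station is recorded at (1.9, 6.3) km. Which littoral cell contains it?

-1.13·1.9 + 0.96·6.3 = 3.901, which is > 2.1
-1.25·1.9 + 1.59·6.3 = 7.642, which is < 9.7
-1.17·1.9 + 1.55·6.3 = 7.542, which is > -1.5
This sign pattern matches Red.

Red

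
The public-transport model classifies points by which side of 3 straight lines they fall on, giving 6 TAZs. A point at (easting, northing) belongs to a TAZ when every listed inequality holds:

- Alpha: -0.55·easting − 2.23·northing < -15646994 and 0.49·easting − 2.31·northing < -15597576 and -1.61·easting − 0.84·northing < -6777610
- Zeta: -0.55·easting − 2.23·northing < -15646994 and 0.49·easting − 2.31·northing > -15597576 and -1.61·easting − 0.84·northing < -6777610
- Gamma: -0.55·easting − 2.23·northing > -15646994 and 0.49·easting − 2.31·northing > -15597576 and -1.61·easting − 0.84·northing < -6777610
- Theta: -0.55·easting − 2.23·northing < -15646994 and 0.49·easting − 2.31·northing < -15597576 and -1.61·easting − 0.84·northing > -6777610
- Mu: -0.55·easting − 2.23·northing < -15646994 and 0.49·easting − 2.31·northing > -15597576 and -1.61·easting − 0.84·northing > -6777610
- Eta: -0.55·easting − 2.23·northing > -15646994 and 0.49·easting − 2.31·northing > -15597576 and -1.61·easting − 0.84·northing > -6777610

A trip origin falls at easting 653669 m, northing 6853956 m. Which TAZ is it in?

-0.55·653669 − 2.23·6853956 = -15643839.830, which is > -15646994
0.49·653669 − 2.31·6853956 = -15512340.550, which is > -15597576
-1.61·653669 − 0.84·6853956 = -6809730.130, which is < -6777610
This sign pattern matches Gamma.

Gamma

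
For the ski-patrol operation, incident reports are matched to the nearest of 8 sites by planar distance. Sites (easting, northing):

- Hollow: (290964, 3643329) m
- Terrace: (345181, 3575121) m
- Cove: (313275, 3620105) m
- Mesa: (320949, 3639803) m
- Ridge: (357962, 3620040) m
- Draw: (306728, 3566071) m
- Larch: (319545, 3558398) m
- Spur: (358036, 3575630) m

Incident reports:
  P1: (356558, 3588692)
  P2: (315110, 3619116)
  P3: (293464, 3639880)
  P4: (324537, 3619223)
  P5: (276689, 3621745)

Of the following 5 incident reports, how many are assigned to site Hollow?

P1 → Spur
P2 → Cove
P3 → Hollow
P4 → Cove
P5 → Hollow
2 of the 5 go to Hollow.

2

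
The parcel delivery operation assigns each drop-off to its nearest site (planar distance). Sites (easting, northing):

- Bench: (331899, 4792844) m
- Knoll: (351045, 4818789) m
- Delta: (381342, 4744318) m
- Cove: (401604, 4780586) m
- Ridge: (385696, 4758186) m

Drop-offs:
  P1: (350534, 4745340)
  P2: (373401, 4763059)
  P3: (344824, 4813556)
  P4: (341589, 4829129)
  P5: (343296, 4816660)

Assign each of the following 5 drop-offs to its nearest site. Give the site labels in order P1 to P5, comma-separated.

Delta, Ridge, Knoll, Knoll, Knoll

P1 → Delta (d²=950177348.00)
P2 → Ridge (d²=174913154.00)
P3 → Knoll (d²=66085130.00)
P4 → Knoll (d²=196331536.00)
P5 → Knoll (d²=64579642.00)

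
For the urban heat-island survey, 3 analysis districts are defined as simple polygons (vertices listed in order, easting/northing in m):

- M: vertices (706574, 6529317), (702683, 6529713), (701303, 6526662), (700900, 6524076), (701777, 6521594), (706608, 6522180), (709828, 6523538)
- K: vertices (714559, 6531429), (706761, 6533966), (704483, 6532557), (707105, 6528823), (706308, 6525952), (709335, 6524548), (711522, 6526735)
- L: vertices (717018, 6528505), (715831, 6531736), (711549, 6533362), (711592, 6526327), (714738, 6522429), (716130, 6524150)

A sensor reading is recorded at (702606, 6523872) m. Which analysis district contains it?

Cast a ray rightward from (702606, 6523872). For each polygon, the edges (by vertex number in listed order) whose endpoints lie on opposite sides of northing = 6523872, where each meets that height, and whether that is right or left of the point:
M: 4–5 at easting≈700972.1 (left), 7–1 at easting≈709639.9 (right) → 1 crossing.
K: no edge straddles that height → 0 crossings.
L: 4–5 at easting≈713573.4 (right), 5–6 at easting≈715905.1 (right) → 2 crossings.
Only M has an odd count, so the point is inside M.

M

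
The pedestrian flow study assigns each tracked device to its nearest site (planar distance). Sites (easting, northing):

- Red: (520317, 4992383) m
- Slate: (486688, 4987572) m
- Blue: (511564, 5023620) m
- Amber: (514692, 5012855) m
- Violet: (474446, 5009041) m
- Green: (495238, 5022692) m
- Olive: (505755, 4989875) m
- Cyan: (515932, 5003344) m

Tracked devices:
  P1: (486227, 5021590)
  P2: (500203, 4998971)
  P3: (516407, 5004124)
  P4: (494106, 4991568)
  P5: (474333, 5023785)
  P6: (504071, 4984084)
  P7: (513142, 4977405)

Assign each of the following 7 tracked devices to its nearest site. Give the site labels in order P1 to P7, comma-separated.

P1 → Green (d²=82412525.00)
P2 → Olive (d²=113561920.00)
P3 → Cyan (d²=834025.00)
P4 → Slate (d²=70994740.00)
P5 → Violet (d²=217398305.00)
P6 → Olive (d²=36371537.00)
P7 → Olive (d²=210068669.00)

Green, Olive, Cyan, Slate, Violet, Olive, Olive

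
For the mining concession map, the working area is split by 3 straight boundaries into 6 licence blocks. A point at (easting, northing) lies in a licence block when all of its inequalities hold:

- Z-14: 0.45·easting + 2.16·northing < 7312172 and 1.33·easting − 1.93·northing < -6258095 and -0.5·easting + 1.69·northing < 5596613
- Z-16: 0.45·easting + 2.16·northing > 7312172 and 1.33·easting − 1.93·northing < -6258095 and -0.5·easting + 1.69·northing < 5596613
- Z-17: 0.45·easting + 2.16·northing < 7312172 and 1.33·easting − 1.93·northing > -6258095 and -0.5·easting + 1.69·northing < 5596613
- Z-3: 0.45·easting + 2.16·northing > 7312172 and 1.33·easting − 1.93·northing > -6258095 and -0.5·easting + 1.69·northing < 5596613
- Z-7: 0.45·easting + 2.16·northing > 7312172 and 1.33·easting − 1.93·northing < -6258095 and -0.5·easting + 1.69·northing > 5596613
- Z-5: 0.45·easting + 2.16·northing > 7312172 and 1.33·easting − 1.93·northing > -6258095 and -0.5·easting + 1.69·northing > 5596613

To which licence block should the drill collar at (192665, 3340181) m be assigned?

0.45·192665 + 2.16·3340181 = 7301490.210, which is < 7312172
1.33·192665 − 1.93·3340181 = -6190304.880, which is > -6258095
-0.5·192665 + 1.69·3340181 = 5548573.390, which is < 5596613
This sign pattern matches Z-17.

Z-17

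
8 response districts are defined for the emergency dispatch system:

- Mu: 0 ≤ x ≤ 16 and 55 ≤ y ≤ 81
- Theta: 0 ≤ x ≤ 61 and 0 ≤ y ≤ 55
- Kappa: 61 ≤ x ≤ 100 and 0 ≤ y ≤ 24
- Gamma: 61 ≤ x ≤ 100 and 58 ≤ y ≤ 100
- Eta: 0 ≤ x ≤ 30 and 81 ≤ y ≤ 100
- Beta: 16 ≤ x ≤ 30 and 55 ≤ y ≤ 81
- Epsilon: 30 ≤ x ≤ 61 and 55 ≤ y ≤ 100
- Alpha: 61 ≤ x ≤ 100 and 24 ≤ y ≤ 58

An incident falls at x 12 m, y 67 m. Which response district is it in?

Mu

The point has x = 12 and y = 67.
Only Mu satisfies 0 ≤ x ≤ 16 and 55 ≤ y ≤ 81.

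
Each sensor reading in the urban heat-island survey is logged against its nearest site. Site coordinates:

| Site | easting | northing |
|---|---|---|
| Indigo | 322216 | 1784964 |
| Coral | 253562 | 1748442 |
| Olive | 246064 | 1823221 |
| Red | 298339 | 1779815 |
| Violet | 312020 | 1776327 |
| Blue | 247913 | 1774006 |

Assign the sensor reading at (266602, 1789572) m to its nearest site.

Squared distances to each site:
Indigo: 3114150660.000; Coral: 1861718500.000; Olive: 1554064645.000; Red: 1102436218.000; Violet: 2238224749.000; Blue: 591579077.000.
Minimum at Blue.

Blue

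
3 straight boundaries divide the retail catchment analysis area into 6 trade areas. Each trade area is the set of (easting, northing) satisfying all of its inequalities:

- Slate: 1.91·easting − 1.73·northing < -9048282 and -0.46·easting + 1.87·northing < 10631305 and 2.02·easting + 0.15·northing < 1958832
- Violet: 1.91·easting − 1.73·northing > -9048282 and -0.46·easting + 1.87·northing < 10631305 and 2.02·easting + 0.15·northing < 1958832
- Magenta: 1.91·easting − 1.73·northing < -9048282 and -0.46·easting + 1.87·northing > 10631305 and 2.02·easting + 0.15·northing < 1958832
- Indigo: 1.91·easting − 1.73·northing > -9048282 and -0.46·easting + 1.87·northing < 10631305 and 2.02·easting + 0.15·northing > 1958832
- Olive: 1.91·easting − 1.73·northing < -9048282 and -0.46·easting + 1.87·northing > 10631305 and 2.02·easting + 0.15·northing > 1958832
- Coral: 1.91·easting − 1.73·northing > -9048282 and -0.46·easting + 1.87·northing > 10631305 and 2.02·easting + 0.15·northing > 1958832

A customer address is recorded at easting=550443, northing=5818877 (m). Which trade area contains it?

Indigo

1.91·550443 − 1.73·5818877 = -9015311.080, which is > -9048282
-0.46·550443 + 1.87·5818877 = 10628096.210, which is < 10631305
2.02·550443 + 0.15·5818877 = 1984726.410, which is > 1958832
This sign pattern matches Indigo.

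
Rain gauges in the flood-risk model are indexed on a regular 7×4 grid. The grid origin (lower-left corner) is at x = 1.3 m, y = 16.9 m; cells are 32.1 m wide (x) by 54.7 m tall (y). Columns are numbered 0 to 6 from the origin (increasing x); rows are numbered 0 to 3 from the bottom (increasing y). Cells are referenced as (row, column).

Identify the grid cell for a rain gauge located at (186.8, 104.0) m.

(1, 5)

Column index: ⌊(186.8 − 1.3) / 32.1⌋ = ⌊5.779⌋ = 5
Row offset from origin: ⌊(104.0 − 16.9) / 54.7⌋ = ⌊1.592⌋ = 1 → row 1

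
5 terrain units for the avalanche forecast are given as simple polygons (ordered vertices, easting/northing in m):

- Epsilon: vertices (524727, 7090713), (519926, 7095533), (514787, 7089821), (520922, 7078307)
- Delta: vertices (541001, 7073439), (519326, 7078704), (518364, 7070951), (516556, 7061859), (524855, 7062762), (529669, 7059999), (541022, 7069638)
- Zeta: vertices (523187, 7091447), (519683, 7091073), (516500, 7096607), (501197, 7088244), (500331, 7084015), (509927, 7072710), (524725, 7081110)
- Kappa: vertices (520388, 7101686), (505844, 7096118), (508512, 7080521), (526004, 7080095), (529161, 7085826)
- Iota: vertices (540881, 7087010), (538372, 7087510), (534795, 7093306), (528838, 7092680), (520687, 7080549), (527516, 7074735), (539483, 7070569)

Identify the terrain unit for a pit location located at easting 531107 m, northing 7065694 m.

Delta

Cast a ray rightward from (531107, 7065694). For each polygon, the edges (by vertex number in listed order) whose endpoints lie on opposite sides of northing = 7065694, where each meets that height, and whether that is right or left of the point:
Epsilon: no edge straddles that height → 0 crossings.
Delta: 3–4 at easting≈517318.6 (left), 6–7 at easting≈536376.7 (right) → 1 crossing.
Zeta: no edge straddles that height → 0 crossings.
Kappa: no edge straddles that height → 0 crossings.
Iota: no edge straddles that height → 0 crossings.
Only Delta has an odd count, so the point is inside Delta.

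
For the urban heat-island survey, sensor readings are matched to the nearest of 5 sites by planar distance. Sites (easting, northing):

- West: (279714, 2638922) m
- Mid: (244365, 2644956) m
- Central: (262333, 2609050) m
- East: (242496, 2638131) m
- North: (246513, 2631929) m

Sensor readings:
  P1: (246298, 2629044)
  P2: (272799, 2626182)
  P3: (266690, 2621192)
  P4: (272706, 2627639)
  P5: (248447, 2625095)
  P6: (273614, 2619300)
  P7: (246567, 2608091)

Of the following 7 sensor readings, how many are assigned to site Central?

3

P1 → North
P2 → West
P3 → Central
P4 → West
P5 → North
P6 → Central
P7 → Central
3 of the 7 go to Central.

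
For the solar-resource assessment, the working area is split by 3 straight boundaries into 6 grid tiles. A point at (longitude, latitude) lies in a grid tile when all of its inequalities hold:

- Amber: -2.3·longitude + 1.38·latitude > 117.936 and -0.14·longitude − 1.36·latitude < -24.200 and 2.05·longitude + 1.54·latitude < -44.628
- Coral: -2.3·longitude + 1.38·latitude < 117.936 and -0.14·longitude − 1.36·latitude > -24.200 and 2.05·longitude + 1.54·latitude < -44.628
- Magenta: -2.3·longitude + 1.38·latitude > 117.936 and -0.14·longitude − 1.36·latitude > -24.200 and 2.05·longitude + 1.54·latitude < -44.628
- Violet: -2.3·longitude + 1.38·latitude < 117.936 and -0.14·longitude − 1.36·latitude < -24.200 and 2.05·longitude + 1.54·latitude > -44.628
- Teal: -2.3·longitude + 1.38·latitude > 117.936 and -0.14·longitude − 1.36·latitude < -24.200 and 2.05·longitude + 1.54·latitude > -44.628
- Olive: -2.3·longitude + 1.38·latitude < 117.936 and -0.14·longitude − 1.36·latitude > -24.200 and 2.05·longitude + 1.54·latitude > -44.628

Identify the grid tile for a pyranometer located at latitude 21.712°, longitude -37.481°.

Violet

-2.3·-37.481 + 1.38·21.712 = 116.169, which is < 117.936
-0.14·-37.481 − 1.36·21.712 = -24.281, which is < -24.200
2.05·-37.481 + 1.54·21.712 = -43.400, which is > -44.628
This sign pattern matches Violet.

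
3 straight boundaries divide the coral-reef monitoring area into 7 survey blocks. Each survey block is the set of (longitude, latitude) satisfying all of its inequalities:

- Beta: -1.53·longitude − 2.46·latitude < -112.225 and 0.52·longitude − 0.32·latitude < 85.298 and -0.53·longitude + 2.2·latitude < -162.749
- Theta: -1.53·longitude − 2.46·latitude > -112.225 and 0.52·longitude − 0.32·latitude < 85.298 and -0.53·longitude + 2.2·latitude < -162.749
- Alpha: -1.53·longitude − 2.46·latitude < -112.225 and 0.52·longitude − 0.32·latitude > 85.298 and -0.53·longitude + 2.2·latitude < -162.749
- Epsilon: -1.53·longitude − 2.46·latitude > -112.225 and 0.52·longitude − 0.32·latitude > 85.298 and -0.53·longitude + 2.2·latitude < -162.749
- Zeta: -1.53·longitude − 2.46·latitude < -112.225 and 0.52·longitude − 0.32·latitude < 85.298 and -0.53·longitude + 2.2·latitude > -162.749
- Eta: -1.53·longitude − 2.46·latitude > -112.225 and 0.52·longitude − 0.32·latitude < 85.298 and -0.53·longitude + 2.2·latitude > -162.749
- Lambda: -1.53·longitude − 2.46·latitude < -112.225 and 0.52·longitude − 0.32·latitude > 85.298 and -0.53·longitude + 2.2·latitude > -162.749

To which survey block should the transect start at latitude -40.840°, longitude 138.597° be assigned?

Theta

-1.53·138.597 − 2.46·-40.840 = -111.587, which is > -112.225
0.52·138.597 − 0.32·-40.840 = 85.139, which is < 85.298
-0.53·138.597 + 2.2·-40.840 = -163.304, which is < -162.749
This sign pattern matches Theta.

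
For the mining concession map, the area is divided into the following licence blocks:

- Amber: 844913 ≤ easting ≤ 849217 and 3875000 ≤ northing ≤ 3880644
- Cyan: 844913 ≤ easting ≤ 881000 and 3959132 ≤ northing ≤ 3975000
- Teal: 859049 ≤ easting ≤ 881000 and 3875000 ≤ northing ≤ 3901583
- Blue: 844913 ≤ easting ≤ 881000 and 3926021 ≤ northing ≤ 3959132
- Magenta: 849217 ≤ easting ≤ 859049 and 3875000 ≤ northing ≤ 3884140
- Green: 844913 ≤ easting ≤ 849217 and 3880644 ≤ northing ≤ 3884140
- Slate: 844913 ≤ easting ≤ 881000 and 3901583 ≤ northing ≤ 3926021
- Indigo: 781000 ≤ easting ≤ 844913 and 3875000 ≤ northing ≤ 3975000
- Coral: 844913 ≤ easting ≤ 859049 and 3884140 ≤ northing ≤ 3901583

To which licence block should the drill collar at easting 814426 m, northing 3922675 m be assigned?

The point has easting = 814426 and northing = 3922675.
Only Indigo satisfies 781000 ≤ easting ≤ 844913 and 3875000 ≤ northing ≤ 3975000.

Indigo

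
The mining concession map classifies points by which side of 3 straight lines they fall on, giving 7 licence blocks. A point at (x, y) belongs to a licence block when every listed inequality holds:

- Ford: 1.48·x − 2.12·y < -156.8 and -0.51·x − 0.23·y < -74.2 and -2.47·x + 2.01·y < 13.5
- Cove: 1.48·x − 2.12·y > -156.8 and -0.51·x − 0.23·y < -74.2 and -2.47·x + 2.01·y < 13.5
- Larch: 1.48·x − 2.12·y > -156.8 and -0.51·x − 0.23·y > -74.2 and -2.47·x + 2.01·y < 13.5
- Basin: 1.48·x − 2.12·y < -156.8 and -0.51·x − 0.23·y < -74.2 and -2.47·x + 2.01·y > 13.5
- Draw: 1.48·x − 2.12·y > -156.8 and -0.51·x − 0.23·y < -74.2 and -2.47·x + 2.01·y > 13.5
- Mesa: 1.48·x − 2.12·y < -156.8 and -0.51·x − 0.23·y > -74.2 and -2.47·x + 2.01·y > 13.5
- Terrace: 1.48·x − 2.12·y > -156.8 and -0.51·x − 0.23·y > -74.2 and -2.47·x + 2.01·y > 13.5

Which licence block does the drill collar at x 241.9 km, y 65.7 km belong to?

Cove

1.48·241.9 − 2.12·65.7 = 218.728, which is > -156.8
-0.51·241.9 − 0.23·65.7 = -138.480, which is < -74.2
-2.47·241.9 + 2.01·65.7 = -465.436, which is < 13.5
This sign pattern matches Cove.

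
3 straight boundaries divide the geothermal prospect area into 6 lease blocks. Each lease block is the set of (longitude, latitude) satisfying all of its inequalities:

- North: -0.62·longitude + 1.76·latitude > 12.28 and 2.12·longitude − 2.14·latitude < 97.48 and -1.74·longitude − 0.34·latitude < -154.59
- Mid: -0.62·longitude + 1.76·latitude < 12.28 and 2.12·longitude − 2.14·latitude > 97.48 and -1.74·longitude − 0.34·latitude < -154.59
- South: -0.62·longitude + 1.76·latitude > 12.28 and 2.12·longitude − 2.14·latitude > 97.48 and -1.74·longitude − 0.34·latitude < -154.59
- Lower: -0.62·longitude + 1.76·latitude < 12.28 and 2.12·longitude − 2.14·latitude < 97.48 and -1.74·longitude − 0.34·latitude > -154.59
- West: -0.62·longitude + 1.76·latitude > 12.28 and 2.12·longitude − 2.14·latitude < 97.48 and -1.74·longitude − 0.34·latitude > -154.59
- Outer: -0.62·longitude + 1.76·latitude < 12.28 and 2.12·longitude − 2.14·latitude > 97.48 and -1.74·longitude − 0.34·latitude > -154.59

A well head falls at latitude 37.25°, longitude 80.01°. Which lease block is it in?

-0.62·80.01 + 1.76·37.25 = 15.954, which is > 12.28
2.12·80.01 − 2.14·37.25 = 89.906, which is < 97.48
-1.74·80.01 − 0.34·37.25 = -151.882, which is > -154.59
This sign pattern matches West.

West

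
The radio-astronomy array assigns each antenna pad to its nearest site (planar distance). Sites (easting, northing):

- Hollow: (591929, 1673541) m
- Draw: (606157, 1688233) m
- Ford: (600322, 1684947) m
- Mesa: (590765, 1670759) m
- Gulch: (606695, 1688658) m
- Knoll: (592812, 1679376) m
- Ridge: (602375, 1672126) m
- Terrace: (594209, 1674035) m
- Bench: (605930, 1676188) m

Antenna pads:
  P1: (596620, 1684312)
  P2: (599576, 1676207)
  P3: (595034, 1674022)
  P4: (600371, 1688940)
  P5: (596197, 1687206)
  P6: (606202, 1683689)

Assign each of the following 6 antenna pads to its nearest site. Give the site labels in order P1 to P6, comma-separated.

P1 → Ford (d²=14108029.00)
P2 → Ridge (d²=24488962.00)
P3 → Terrace (d²=680794.00)
P4 → Ford (d²=15946450.00)
P5 → Ford (d²=22118706.00)
P6 → Draw (d²=20649961.00)

Ford, Ridge, Terrace, Ford, Ford, Draw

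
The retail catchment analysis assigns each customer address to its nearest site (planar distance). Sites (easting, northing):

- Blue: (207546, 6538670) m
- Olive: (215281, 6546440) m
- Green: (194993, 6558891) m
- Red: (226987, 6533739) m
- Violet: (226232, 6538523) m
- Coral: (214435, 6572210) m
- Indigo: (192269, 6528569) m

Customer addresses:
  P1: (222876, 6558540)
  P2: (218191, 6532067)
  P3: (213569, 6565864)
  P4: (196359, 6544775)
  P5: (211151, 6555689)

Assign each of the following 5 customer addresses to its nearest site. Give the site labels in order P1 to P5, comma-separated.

P1 → Olive (d²=204094025.00)
P2 → Red (d²=80165200.00)
P3 → Coral (d²=41021672.00)
P4 → Blue (d²=162419994.00)
P5 → Olive (d²=102600901.00)

Olive, Red, Coral, Blue, Olive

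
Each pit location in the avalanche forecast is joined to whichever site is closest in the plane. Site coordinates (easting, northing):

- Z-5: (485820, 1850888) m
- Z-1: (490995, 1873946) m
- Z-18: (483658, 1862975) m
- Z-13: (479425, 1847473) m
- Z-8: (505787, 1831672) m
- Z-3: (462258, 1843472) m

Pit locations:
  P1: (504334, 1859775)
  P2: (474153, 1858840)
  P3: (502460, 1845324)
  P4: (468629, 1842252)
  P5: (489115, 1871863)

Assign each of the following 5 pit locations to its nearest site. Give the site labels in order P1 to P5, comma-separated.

Z-1, Z-18, Z-8, Z-3, Z-1

P1 → Z-1 (d²=378746162.00)
P2 → Z-18 (d²=107443250.00)
P3 → Z-8 (d²=197446033.00)
P4 → Z-3 (d²=42078041.00)
P5 → Z-1 (d²=7873289.00)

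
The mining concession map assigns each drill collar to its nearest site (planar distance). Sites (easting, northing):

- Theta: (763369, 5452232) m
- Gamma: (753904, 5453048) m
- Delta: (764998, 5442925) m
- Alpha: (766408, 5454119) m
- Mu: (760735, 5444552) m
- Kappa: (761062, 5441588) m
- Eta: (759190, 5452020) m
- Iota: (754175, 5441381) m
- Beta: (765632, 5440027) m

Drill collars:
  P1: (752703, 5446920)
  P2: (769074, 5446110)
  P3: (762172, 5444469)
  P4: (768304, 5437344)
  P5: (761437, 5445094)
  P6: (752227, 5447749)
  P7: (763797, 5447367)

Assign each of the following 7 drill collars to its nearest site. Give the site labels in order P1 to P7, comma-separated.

P1 → Iota (d²=32847305.00)
P2 → Delta (d²=26758001.00)
P3 → Mu (d²=2071858.00)
P4 → Beta (d²=14338073.00)
P5 → Mu (d²=786568.00)
P6 → Gamma (d²=30891730.00)
P7 → Mu (d²=17300069.00)

Iota, Delta, Mu, Beta, Mu, Gamma, Mu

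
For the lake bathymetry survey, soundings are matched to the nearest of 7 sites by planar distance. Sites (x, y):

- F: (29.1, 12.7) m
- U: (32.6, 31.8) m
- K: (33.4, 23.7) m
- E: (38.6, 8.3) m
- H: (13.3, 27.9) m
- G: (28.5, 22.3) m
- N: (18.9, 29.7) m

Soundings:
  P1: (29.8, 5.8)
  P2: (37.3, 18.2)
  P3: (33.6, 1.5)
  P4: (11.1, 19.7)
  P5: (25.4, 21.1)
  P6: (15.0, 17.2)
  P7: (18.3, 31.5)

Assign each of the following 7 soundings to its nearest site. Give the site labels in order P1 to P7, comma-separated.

P1 → F (d²=48.10)
P2 → K (d²=45.46)
P3 → E (d²=71.24)
P4 → H (d²=72.08)
P5 → G (d²=11.05)
P6 → H (d²=117.38)
P7 → N (d²=3.60)

F, K, E, H, G, H, N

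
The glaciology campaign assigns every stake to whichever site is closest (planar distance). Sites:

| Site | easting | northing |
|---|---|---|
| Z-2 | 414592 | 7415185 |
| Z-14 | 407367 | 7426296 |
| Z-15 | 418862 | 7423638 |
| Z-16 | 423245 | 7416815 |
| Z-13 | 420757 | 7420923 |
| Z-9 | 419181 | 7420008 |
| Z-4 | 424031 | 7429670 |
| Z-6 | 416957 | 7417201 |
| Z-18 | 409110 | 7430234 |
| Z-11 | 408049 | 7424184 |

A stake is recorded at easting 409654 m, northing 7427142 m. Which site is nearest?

Z-14

Squared distances to each site:
Z-2: 167353693.000; Z-14: 5946085.000; Z-15: 97065280.000; Z-16: 291362210.000; Z-13: 161952570.000; Z-9: 141657685.000; Z-4: 213088913.000; Z-6: 152157290.000; Z-18: 9856400.000; Z-11: 11325789.000.
Minimum at Z-14.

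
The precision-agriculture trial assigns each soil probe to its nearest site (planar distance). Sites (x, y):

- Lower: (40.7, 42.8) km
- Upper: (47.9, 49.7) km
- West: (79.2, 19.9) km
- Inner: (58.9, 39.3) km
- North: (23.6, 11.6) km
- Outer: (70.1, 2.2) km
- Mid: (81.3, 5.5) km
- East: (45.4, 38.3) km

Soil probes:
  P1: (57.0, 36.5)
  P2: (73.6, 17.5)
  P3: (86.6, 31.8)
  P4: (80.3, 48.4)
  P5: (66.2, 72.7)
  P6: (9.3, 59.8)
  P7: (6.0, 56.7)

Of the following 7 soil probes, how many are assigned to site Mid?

P1 → Inner
P2 → West
P3 → West
P4 → Inner
P5 → Upper
P6 → Lower
P7 → Lower
0 of the 7 go to Mid.

0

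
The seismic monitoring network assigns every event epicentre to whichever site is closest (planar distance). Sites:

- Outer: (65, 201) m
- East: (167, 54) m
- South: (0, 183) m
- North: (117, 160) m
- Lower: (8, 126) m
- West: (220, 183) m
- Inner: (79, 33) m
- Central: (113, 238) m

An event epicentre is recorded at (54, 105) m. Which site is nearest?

Squared distances to each site:
Outer: 9337.000; East: 15370.000; South: 9000.000; North: 6994.000; Lower: 2557.000; West: 33640.000; Inner: 5809.000; Central: 21170.000.
Minimum at Lower.

Lower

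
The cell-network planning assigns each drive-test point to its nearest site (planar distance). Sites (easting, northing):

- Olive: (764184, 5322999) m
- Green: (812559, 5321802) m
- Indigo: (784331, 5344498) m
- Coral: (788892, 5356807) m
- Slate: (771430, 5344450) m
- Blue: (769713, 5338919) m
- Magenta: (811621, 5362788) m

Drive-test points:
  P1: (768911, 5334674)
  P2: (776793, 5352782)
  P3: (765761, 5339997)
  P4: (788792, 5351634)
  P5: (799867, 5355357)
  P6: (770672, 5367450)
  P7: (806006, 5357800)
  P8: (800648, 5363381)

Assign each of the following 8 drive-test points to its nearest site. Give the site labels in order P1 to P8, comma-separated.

P1 → Blue (d²=18663229.00)
P2 → Slate (d²=98183993.00)
P3 → Blue (d²=16780388.00)
P4 → Coral (d²=26769929.00)
P5 → Coral (d²=122553125.00)
P6 → Coral (d²=445241849.00)
P7 → Magenta (d²=56408369.00)
P8 → Magenta (d²=120758378.00)

Blue, Slate, Blue, Coral, Coral, Coral, Magenta, Magenta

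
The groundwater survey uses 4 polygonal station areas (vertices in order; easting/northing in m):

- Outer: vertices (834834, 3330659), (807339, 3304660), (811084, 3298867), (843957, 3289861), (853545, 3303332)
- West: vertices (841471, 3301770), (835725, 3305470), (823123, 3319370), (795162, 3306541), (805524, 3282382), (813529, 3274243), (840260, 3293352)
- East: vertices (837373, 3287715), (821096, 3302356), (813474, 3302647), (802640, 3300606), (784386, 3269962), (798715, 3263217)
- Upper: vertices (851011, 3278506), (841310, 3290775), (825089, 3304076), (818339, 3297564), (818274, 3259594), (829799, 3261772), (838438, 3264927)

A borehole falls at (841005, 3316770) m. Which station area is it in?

Cast a ray rightward from (841005, 3316770). For each polygon, the edges (by vertex number in listed order) whose endpoints lie on opposite sides of northing = 3316770, where each meets that height, and whether that is right or left of the point:
Outer: 1–2 at easting≈820145.8 (left), 5–1 at easting≈844343.9 (right) → 1 crossing.
West: 2–3 at easting≈825480.2 (left), 3–4 at easting≈817456.3 (left) → 0 crossings.
East: no edge straddles that height → 0 crossings.
Upper: no edge straddles that height → 0 crossings.
Only Outer has an odd count, so the point is inside Outer.

Outer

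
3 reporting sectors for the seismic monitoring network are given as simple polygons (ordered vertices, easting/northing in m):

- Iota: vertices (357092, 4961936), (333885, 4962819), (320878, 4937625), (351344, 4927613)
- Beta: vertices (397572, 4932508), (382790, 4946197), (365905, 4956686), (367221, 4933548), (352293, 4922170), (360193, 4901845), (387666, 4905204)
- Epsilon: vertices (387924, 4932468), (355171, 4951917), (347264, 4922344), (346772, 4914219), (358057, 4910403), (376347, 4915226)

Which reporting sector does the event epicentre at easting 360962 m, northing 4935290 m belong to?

Epsilon

Cast a ray rightward from (360962, 4935290). For each polygon, the edges (by vertex number in listed order) whose endpoints lie on opposite sides of northing = 4935290, where each meets that height, and whether that is right or left of the point:
Iota: 3–4 at easting≈327983.3 (left), 4–1 at easting≈352629.7 (left) → 0 crossings.
Beta: 1–2 at easting≈394567.9 (right), 3–4 at easting≈367121.9 (right) → 2 crossings.
Epsilon: 1–2 at easting≈383171.6 (right), 2–3 at easting≈350725.4 (left) → 1 crossing.
Only Epsilon has an odd count, so the point is inside Epsilon.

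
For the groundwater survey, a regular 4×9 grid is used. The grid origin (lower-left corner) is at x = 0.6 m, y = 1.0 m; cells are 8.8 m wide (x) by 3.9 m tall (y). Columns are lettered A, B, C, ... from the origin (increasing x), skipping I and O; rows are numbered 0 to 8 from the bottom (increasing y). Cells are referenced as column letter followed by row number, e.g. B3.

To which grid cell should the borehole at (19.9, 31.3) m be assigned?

Column index: ⌊(19.9 − 0.6) / 8.8⌋ = ⌊2.193⌋ = 2 → column C
Row offset from origin: ⌊(31.3 − 1.0) / 3.9⌋ = ⌊7.769⌋ = 7 → row 7

C7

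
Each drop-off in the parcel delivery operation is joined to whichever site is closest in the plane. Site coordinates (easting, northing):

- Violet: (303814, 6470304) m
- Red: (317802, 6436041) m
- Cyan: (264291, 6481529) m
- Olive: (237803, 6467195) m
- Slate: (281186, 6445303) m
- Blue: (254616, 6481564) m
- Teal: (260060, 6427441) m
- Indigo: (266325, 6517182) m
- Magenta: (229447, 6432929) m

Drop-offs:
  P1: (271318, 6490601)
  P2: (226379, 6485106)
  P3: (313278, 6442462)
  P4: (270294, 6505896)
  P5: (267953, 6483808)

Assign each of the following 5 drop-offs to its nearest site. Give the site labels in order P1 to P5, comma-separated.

P1 → Cyan (d²=131679913.00)
P2 → Olive (d²=451311697.00)
P3 → Red (d²=61695817.00)
P4 → Indigo (d²=143126757.00)
P5 → Cyan (d²=18604085.00)

Cyan, Olive, Red, Indigo, Cyan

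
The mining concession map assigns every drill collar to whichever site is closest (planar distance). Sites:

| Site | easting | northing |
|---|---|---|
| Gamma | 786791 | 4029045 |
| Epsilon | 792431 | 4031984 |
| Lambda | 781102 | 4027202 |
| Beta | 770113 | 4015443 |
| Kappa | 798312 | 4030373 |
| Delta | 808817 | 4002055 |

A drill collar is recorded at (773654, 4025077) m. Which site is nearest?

Lambda

Squared distances to each site:
Gamma: 188325793.000; Epsilon: 400282378.000; Lambda: 59988329.000; Beta: 105352637.000; Kappa: 636064580.000; Delta: 1766449053.000.
Minimum at Lambda.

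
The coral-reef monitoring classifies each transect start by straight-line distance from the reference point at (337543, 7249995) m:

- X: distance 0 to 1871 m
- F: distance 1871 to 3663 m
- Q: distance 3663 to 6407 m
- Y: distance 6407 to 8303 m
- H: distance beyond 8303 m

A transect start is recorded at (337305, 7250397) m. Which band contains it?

Distance = √((337305−337543)² + (7250397−7249995)²) = √(56644.000 + 161604.000) = 467.170 m.
0 ≤ 467.170 < 1871 → X.

X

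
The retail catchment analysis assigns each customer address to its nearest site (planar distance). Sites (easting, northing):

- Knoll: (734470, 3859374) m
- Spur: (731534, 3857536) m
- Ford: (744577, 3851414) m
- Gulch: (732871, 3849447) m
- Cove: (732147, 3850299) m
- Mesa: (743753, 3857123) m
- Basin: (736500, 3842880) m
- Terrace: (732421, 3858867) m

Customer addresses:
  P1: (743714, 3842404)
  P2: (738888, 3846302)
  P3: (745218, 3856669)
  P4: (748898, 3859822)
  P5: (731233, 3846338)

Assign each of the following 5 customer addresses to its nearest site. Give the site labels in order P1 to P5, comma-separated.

P1 → Basin (d²=52268372.00)
P2 → Basin (d²=17412628.00)
P3 → Mesa (d²=2352341.00)
P4 → Mesa (d²=33755626.00)
P5 → Gulch (d²=12348925.00)

Basin, Basin, Mesa, Mesa, Gulch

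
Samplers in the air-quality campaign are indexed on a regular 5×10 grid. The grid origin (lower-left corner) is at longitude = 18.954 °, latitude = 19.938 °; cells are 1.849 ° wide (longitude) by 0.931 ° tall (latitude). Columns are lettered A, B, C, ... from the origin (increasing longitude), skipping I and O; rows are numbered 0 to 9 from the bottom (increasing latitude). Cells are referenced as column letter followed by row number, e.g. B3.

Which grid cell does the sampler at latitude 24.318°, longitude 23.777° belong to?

C4

Column index: ⌊(23.777 − 18.954) / 1.849⌋ = ⌊2.608⌋ = 2 → column C
Row offset from origin: ⌊(24.318 − 19.938) / 0.931⌋ = ⌊4.705⌋ = 4 → row 4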